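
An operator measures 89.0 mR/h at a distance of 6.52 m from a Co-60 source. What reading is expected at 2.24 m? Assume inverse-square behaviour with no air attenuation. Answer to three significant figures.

754 mR/h

Using I₁d₁² = I₂d₂², the rate at 2.24 m is
89.0 × (6.52/2.24)² = 89.0 × 8.472 = 754.0 mR/h.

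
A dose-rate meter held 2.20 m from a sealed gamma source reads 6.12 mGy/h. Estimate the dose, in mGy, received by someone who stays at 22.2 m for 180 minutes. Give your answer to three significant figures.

0.180 mGy

Intensity scales as (d₁/d₂)², so rate at 22.2 m:
6.12 × (2.20/22.2)² = 6.12 × 0.009821 = 0.06010 mGy/h.
Dose = rate × time = 0.06010 mGy/h × 3.000 h = 0.1803 mGy.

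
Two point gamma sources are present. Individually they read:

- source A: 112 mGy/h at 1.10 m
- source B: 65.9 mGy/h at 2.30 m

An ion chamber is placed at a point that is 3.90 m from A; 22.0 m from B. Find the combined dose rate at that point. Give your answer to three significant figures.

By superposition, sum each source's inverse-square contribution:
A: 112 × (1.10/3.90)² = 8.910 mGy/h
B: 65.9 × (2.30/22.0)² = 0.7203 mGy/h
Total = 8.910 + 0.7203 = 9.630 mGy/h.

9.63 mGy/h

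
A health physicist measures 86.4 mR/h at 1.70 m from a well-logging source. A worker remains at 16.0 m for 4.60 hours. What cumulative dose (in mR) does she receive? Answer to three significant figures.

By the inverse-square law, rate at 16.0 m:
(1.70/16.0)² = 0.01129, so 86.4 × 0.01129 = 0.9755 mR/h.
Dose = rate × time = 0.9755 mR/h × 4.600 h = 4.487 mR.

4.49 mR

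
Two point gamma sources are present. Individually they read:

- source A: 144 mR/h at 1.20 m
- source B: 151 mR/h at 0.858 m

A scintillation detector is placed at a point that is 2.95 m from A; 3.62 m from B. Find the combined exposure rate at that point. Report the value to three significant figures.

By superposition, sum each source's inverse-square contribution:
A: 144 × (1.20/2.95)² = 23.83 mR/h
B: 151 × (0.858/3.62)² = 8.483 mR/h
Total = 23.83 + 8.483 = 32.31 mR/h.

32.3 mR/h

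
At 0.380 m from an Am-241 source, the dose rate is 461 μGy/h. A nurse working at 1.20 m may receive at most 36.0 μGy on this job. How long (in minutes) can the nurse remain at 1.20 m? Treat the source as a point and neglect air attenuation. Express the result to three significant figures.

46.7 min

By the inverse-square law, rate at 1.20 m:
(0.380/1.20)² = 0.1003, so 461 × 0.1003 = 46.24 μGy/h.
Stay time = 36.0 μGy ÷ 46.24 μGy/h = 0.7785 h = 46.71 min.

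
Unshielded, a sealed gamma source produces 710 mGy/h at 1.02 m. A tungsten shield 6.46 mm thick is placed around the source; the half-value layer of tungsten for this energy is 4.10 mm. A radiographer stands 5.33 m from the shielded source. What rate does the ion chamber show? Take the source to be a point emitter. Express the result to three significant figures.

8.72 mGy/h

Distance alone: 710 × (1.02/5.33)² = 710 × 0.03662 = 26.00 mGy/h.
Shield: 6.46/4.10 = 1.576 half-value layers → attenuation 2^(−1.576) = 0.3354.
Combined: 26.00 × 0.3354 = 8.720 mGy/h.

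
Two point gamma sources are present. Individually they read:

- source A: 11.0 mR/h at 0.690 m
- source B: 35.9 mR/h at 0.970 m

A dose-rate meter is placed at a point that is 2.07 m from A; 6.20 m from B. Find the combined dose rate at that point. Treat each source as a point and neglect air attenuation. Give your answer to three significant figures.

By superposition, sum each source's inverse-square contribution:
A: 11.0 × (0.690/2.07)² = 1.222 mR/h
B: 35.9 × (0.970/6.20)² = 0.8787 mR/h
Total = 1.222 + 0.8787 = 2.101 mR/h.

2.10 mR/h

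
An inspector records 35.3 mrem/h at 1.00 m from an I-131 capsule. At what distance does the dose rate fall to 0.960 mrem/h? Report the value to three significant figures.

By the inverse-square law, d₂ = d₁·√(I₁/I₂).
I₁/I₂ = 35.3/0.960 = 36.77, so d₂ = 1.00 × √36.77 = 6.064 m.

6.06 m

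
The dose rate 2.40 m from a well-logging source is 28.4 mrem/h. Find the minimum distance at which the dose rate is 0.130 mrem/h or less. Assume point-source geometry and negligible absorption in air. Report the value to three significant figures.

Using I₁d₁² = I₂d₂², d₂ = d₁·√(I₁/I₂).
I₁/I₂ = 28.4/0.130 = 218.5, so d₂ = 2.40 × √218.5 = 35.48 m.

35.5 m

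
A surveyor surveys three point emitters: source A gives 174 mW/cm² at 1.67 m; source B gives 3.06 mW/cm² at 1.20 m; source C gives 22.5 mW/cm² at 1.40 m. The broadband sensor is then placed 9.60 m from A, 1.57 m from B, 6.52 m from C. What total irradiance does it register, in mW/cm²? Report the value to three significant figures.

Each source contributes Iᵢ·(dᵢ/rᵢ)²; contributions add.
A: 174 × (1.67/9.60)² = 5.266 mW/cm²
B: 3.06 × (1.20/1.57)² = 1.788 mW/cm²
C: 22.5 × (1.40/6.52)² = 1.037 mW/cm²
Total = 5.266 + 1.788 + 1.037 = 8.091 mW/cm².

8.09 mW/cm²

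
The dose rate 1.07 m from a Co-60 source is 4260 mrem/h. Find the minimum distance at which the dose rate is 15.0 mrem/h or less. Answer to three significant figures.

By the inverse-square law, d₂ = d₁·√(I₁/I₂).
I₁/I₂ = 4260/15.0 = 284.0, so d₂ = 1.07 × √284.0 = 18.03 m.

18.0 m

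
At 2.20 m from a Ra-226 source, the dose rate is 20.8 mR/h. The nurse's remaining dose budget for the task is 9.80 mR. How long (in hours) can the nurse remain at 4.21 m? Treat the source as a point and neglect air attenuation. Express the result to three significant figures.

Using I₁d₁² = I₂d₂², rate at 4.21 m:
(2.20/4.21)² = 0.2731, so 20.8 × 0.2731 = 5.680 mR/h.
Stay time = 9.80 mR ÷ 5.680 mR/h = 1.725 h.

1.73 h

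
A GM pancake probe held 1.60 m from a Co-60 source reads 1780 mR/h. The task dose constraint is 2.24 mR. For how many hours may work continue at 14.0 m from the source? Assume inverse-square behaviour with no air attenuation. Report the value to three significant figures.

Since intensity falls as 1/r², rate at 14.0 m:
(1.60/14.0)² = 0.01306, so 1780 × 0.01306 = 23.25 mR/h.
Stay time = 2.24 mR ÷ 23.25 mR/h = 0.09634 h.

0.0963 h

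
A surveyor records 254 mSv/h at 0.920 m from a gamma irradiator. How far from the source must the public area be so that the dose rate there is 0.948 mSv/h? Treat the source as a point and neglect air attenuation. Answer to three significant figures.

15.1 m

By the inverse-square law, d₂ = d₁·√(I₁/I₂).
I₁/I₂ = 254/0.948 = 267.9, so d₂ = 0.920 × √267.9 = 15.06 m.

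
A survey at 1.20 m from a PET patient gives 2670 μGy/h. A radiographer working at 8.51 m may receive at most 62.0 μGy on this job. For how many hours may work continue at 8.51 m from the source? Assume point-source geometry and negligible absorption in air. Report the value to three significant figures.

1.17 h

Applying the 1/r² law, rate at 8.51 m:
2670 × (1.20/8.51)² = 2670 × 0.01988 = 53.08 μGy/h.
Stay time = 62.0 μGy ÷ 53.08 μGy/h = 1.168 h.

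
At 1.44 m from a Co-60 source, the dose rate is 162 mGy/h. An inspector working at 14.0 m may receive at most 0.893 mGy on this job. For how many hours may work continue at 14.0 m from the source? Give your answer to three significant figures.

By the inverse-square law, rate at 14.0 m:
(1.44/14.0)² = 0.01058, so 162 × 0.01058 = 1.714 mGy/h.
Stay time = 0.893 mGy ÷ 1.714 mGy/h = 0.5210 h.

0.521 h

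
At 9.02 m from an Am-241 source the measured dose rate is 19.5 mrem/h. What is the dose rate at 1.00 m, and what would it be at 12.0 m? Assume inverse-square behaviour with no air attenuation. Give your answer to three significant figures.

Applying the 1/r² law,
At 1.00 m: (9.02/1.00)² = 81.36, so 19.5 × 81.36 = 1587 mrem/h
At 12.0 m: 1587 × (1.00/12.0)² = 1587 × 0.006944 = 11.02 mrem/h.

1590 mrem/h; 11.0 mrem/h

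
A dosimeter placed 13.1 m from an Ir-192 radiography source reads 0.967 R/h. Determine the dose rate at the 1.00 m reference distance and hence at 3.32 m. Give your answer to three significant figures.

166 R/h; 15.1 R/h

Since intensity falls as 1/r²,
At 1.00 m: 0.967 × (13.1/1.00)² = 0.967 × 171.6 = 165.9 R/h
At 3.32 m: (1.00/3.32)² = 0.09072, so 165.9 × 0.09072 = 15.05 R/h.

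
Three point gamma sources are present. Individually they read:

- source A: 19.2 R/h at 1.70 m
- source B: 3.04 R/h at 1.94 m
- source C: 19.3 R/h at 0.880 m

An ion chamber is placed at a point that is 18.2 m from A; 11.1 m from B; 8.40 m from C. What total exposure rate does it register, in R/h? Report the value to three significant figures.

0.472 R/h

Each source contributes Iᵢ·(dᵢ/rᵢ)²; contributions add.
A: 19.2 × (1.70/18.2)² = 0.1675 R/h
B: 3.04 × (1.94/11.1)² = 0.09286 R/h
C: 19.3 × (0.880/8.40)² = 0.2118 R/h
Total = 0.1675 + 0.09286 + 0.2118 = 0.4722 R/h.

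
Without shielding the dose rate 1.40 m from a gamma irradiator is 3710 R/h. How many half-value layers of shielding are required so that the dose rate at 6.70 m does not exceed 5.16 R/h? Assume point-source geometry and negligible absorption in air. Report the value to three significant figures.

4.97 half-value layers

At 6.70 m, distance alone gives 3710 × (1.40/6.70)² = 3710 × 0.04366 = 162.0 R/h.
Further attenuation needed: 162.0/5.16 = 31.40.
n = log₂(31.40) = 4.973 half-value layers.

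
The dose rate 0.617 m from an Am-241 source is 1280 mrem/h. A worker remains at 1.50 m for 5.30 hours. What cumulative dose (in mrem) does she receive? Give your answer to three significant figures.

1150 mrem

Using I₁d₁² = I₂d₂², rate at 1.50 m:
1280 × (0.617/1.50)² = 1280 × 0.1692 = 216.6 mrem/h.
Dose = rate × time = 216.6 mrem/h × 5.300 h = 1148 mrem.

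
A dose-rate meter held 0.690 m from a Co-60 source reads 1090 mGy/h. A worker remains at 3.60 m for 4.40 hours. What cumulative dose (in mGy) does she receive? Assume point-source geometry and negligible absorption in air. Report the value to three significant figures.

Applying the 1/r² law, rate at 3.60 m:
1090 × (0.690/3.60)² = 1090 × 0.03674 = 40.05 mGy/h.
Dose = rate × time = 40.05 mGy/h × 4.400 h = 176.2 mGy.

176 mGy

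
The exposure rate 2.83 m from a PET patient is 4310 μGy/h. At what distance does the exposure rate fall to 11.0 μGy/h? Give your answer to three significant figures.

Intensity scales as (d₁/d₂)², so d₂ = d₁·√(I₁/I₂).
I₁/I₂ = 4310/11.0 = 391.8, so d₂ = 2.83 × √391.8 = 56.02 m.

56.0 m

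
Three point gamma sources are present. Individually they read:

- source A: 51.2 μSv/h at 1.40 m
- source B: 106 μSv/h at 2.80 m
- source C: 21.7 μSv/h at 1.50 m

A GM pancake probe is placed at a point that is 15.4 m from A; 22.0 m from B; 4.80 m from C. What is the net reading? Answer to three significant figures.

4.26 μSv/h

Each source contributes Iᵢ·(dᵢ/rᵢ)²; contributions add.
A: 51.2 × (1.40/15.4)² = 0.4231 μSv/h
B: 106 × (2.80/22.0)² = 1.717 μSv/h
C: 21.7 × (1.50/4.80)² = 2.119 μSv/h
Total = 0.4231 + 1.717 + 2.119 = 4.259 μSv/h.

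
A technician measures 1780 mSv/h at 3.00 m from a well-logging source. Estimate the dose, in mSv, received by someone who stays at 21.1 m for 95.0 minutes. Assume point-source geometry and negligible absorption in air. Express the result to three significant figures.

57.0 mSv

Intensity scales as (d₁/d₂)², so rate at 21.1 m:
(3.00/21.1)² = 0.02022, so 1780 × 0.02022 = 35.99 mSv/h.
Dose = rate × time = 35.99 mSv/h × 1.583 h = 56.97 mSv.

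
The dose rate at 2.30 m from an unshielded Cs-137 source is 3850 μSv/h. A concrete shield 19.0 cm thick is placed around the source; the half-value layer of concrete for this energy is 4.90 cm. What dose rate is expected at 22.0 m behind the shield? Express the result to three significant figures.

2.86 μSv/h

Distance alone: 3850 × (2.30/22.0)² = 3850 × 0.01093 = 42.08 μSv/h.
Shield: 19.0/4.90 = 3.878 half-value layers → attenuation 2^(−3.878) = 0.06802.
Combined: 42.08 × 0.06802 = 2.862 μSv/h.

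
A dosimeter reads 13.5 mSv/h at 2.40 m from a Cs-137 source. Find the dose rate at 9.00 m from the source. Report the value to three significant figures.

Using I₁d₁² = I₂d₂², the rate at 9.00 m is
13.5 × (2.40/9.00)² = 13.5 × 0.07111 = 0.9600 mSv/h.

0.960 mSv/h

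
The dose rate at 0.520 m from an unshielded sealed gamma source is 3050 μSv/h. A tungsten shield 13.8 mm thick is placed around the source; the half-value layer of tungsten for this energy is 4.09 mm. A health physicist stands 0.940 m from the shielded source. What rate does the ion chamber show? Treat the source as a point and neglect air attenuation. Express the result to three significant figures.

Distance alone: (0.520/0.940)² = 0.3060, so 3050 × 0.3060 = 933.3 μSv/h.
Shield: 13.8/4.09 = 3.374 half-value layers → attenuation 2^(−3.374) = 0.09646.
Combined: 933.3 × 0.09646 = 90.03 μSv/h.

90.0 μSv/h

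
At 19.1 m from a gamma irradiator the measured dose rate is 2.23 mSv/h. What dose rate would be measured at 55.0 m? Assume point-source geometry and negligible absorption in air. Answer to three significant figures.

0.269 mSv/h

Using I₁d₁² = I₂d₂², scaling from 19.1 m to 55.0 m:
2.23 × (19.1/55.0)² = 2.23 × 0.1206 = 0.2689 mSv/h.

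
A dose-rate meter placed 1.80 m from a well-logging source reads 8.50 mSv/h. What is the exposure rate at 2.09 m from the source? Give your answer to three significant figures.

Applying the 1/r² law, scaling from 1.80 m to 2.09 m:
8.50 × (1.80/2.09)² = 8.50 × 0.7417 = 6.304 mSv/h.

6.30 mSv/h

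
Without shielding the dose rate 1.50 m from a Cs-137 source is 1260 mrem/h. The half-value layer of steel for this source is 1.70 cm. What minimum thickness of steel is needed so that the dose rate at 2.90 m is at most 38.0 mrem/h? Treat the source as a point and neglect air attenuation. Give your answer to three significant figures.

5.35 cm

At 2.90 m, distance alone gives 1260 × (1.50/2.90)² = 1260 × 0.2675 = 337.1 mrem/h.
Further attenuation needed: 337.1/38.0 = 8.871.
n = log₂(8.871) = 3.149 half-value layers.
Thickness = 3.149 × 1.70 cm = 5.353 cm.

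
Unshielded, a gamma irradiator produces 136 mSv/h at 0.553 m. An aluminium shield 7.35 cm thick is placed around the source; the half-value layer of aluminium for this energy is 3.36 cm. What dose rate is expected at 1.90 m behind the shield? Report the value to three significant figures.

Distance alone: 136 × (0.553/1.90)² = 136 × 0.08471 = 11.52 mSv/h.
Shield: 7.35/3.36 = 2.188 half-value layers → attenuation 2^(−2.188) = 0.2195.
Combined: 11.52 × 0.2195 = 2.529 mSv/h.

2.53 mSv/h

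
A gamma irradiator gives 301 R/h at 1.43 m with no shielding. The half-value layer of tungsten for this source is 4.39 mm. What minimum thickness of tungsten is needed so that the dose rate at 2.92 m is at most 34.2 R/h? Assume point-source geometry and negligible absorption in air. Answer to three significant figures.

At 2.92 m, distance alone gives (1.43/2.92)² = 0.2398, so 301 × 0.2398 = 72.18 R/h.
Further attenuation needed: 72.18/34.2 = 2.111.
n = log₂(2.111) = 1.078 half-value layers.
Thickness = 1.078 × 4.39 mm = 4.732 mm.

4.73 mm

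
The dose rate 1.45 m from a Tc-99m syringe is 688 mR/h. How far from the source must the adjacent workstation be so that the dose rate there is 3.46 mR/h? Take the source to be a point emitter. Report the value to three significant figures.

20.4 m

Using I₁d₁² = I₂d₂², d₂ = d₁·√(I₁/I₂).
I₁/I₂ = 688/3.46 = 198.8, so d₂ = 1.45 × √198.8 = 20.44 m.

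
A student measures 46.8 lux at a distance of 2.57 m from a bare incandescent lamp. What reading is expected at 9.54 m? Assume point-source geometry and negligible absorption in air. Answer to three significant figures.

Applying the 1/r² law, the rate at 9.54 m is
(2.57/9.54)² = 0.07257, so 46.8 × 0.07257 = 3.396 lux.

3.40 lux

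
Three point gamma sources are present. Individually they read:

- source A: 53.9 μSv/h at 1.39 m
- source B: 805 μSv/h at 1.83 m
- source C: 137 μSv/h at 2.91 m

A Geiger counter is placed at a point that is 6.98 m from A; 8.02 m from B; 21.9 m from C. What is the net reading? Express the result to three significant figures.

By superposition, sum each source's inverse-square contribution:
A: 53.9 × (1.39/6.98)² = 2.138 μSv/h
B: 805 × (1.83/8.02)² = 41.91 μSv/h
C: 137 × (2.91/21.9)² = 2.419 μSv/h
Total = 2.138 + 41.91 + 2.419 = 46.47 μSv/h.

46.5 μSv/h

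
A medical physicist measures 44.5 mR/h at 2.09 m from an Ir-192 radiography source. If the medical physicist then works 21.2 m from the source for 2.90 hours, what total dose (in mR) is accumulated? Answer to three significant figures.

By the inverse-square law, rate at 21.2 m:
44.5 × (2.09/21.2)² = 44.5 × 0.009719 = 0.4325 mR/h.
Dose = rate × time = 0.4325 mR/h × 2.900 h = 1.254 mR.

1.25 mR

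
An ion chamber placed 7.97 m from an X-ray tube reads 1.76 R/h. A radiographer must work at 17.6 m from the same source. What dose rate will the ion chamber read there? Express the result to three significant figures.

0.361 R/h

Intensity scales as (d₁/d₂)², so scaling from 7.97 m to 17.6 m:
1.76 × (7.97/17.6)² = 1.76 × 0.2051 = 0.3610 R/h.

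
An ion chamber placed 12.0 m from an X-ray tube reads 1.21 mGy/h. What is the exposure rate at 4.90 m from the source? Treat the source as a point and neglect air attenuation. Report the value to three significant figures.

7.26 mGy/h

Since intensity falls as 1/r², scaling from 12.0 m to 4.90 m:
1.21 × (12.0/4.90)² = 1.21 × 5.998 = 7.258 mGy/h.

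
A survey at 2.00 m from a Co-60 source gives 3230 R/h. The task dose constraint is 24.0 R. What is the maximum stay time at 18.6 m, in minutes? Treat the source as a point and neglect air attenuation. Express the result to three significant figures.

38.6 min

Using I₁d₁² = I₂d₂², rate at 18.6 m:
3230 × (2.00/18.6)² = 3230 × 0.01156 = 37.34 R/h.
Stay time = 24.0 R ÷ 37.34 R/h = 0.6427 h = 38.56 min.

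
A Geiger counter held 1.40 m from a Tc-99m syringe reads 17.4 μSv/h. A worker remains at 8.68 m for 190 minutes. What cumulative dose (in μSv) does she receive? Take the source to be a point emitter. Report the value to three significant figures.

Applying the 1/r² law, rate at 8.68 m:
17.4 × (1.40/8.68)² = 17.4 × 0.02601 = 0.4526 μSv/h.
Dose = rate × time = 0.4526 μSv/h × 3.167 h = 1.433 μSv.

1.43 μSv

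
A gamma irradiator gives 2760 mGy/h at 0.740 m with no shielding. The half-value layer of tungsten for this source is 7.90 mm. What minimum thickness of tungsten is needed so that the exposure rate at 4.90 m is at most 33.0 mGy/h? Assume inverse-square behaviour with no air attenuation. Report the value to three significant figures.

At 4.90 m, distance alone gives (0.740/4.90)² = 0.02281, so 2760 × 0.02281 = 62.96 mGy/h.
Further attenuation needed: 62.96/33.0 = 1.908.
n = log₂(1.908) = 0.9321 half-value layers.
Thickness = 0.9321 × 7.90 mm = 7.364 mm.

7.36 mm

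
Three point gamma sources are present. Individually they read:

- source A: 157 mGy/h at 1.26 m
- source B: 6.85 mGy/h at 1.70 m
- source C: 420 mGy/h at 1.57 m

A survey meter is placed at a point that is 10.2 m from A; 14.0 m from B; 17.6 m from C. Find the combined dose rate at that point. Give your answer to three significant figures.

5.84 mGy/h

Each source contributes Iᵢ·(dᵢ/rᵢ)²; contributions add.
A: 157 × (1.26/10.2)² = 2.396 mGy/h
B: 6.85 × (1.70/14.0)² = 0.1010 mGy/h
C: 420 × (1.57/17.6)² = 3.342 mGy/h
Total = 2.396 + 0.1010 + 3.342 = 5.839 mGy/h.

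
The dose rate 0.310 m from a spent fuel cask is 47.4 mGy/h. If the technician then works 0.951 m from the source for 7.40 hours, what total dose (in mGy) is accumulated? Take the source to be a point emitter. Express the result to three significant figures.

Applying the 1/r² law, rate at 0.951 m:
(0.310/0.951)² = 0.1063, so 47.4 × 0.1063 = 5.039 mGy/h.
Dose = rate × time = 5.039 mGy/h × 7.400 h = 37.29 mGy.

37.3 mGy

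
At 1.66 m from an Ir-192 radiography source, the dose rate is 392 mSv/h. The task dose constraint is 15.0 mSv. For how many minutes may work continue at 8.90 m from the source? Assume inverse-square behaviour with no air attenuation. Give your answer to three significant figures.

Since intensity falls as 1/r², rate at 8.90 m:
392 × (1.66/8.90)² = 392 × 0.03479 = 13.64 mSv/h.
Stay time = 15.0 mSv ÷ 13.64 mSv/h = 1.100 h = 66.00 min.

66.0 min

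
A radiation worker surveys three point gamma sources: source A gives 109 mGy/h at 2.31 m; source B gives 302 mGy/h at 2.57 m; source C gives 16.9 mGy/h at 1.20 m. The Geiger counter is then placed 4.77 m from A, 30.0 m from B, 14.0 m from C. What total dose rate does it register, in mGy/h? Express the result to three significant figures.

27.9 mGy/h

By superposition, sum each source's inverse-square contribution:
A: 109 × (2.31/4.77)² = 25.56 mGy/h
B: 302 × (2.57/30.0)² = 2.216 mGy/h
C: 16.9 × (1.20/14.0)² = 0.1242 mGy/h
Total = 25.56 + 2.216 + 0.1242 = 27.90 mGy/h.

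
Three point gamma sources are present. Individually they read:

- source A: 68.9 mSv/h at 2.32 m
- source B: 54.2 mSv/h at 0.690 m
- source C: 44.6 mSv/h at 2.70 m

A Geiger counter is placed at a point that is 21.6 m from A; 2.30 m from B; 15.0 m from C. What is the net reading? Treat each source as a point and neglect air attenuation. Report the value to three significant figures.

7.12 mSv/h

By superposition, sum each source's inverse-square contribution:
A: 68.9 × (2.32/21.6)² = 0.7949 mSv/h
B: 54.2 × (0.690/2.30)² = 4.878 mSv/h
C: 44.6 × (2.70/15.0)² = 1.445 mSv/h
Total = 0.7949 + 4.878 + 1.445 = 7.118 mSv/h.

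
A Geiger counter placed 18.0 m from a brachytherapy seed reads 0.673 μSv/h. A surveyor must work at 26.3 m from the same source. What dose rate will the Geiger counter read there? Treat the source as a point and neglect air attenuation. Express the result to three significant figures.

0.315 μSv/h

Since intensity falls as 1/r², scaling from 18.0 m to 26.3 m:
0.673 × (18.0/26.3)² = 0.673 × 0.4684 = 0.3152 μSv/h.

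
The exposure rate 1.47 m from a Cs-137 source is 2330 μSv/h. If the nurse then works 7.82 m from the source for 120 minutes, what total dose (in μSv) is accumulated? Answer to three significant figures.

Since intensity falls as 1/r², rate at 7.82 m:
2330 × (1.47/7.82)² = 2330 × 0.03534 = 82.34 μSv/h.
Dose = rate × time = 82.34 μSv/h × 2.000 h = 164.7 μSv.

165 μSv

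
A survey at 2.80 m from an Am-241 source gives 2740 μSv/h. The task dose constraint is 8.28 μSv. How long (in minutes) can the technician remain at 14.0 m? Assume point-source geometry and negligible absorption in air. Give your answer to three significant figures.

Applying the 1/r² law, rate at 14.0 m:
(2.80/14.0)² = 0.04000, so 2740 × 0.04000 = 109.6 μSv/h.
Stay time = 8.28 μSv ÷ 109.6 μSv/h = 0.07555 h = 4.533 min.

4.53 min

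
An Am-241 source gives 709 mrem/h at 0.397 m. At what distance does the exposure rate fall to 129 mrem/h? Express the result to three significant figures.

0.931 m

Since intensity falls as 1/r², d₂ = d₁·√(I₁/I₂).
I₁/I₂ = 709/129 = 5.496, so d₂ = 0.397 × √5.496 = 0.9307 m.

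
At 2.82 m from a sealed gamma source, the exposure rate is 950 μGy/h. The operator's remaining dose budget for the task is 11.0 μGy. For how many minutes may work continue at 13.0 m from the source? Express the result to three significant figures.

14.8 min

Using I₁d₁² = I₂d₂², rate at 13.0 m:
950 × (2.82/13.0)² = 950 × 0.04706 = 44.71 μGy/h.
Stay time = 11.0 μGy ÷ 44.71 μGy/h = 0.2460 h = 14.76 min.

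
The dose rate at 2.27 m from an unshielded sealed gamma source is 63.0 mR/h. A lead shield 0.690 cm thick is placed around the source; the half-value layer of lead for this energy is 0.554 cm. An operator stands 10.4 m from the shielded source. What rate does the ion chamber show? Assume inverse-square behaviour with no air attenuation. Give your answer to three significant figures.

Distance alone: (2.27/10.4)² = 0.04764, so 63.0 × 0.04764 = 3.001 mR/h.
Shield: 0.690/0.554 = 1.245 half-value layers → attenuation 2^(−1.245) = 0.4219.
Combined: 3.001 × 0.4219 = 1.266 mR/h.

1.27 mR/h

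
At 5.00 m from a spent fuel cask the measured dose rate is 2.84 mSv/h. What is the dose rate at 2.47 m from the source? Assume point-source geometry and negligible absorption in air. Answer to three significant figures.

11.6 mSv/h

Using I₁d₁² = I₂d₂², scaling from 5.00 m to 2.47 m:
(5.00/2.47)² = 4.098, so 2.84 × 4.098 = 11.64 mSv/h.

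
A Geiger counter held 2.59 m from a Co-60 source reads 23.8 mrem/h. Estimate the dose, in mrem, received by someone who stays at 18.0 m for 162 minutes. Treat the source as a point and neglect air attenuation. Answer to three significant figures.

Intensity scales as (d₁/d₂)², so rate at 18.0 m:
(2.59/18.0)² = 0.02070, so 23.8 × 0.02070 = 0.4927 mrem/h.
Dose = rate × time = 0.4927 mrem/h × 2.700 h = 1.330 mrem.

1.33 mrem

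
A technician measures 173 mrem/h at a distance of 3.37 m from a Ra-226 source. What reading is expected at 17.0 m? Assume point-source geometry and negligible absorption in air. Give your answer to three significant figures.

Applying the 1/r² law, the rate at 17.0 m is
173 × (3.37/17.0)² = 173 × 0.03930 = 6.799 mrem/h.

6.80 mrem/h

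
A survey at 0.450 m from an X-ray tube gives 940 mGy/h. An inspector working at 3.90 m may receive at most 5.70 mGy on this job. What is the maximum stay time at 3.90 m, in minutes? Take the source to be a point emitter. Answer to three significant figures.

27.3 min

Intensity scales as (d₁/d₂)², so rate at 3.90 m:
(0.450/3.90)² = 0.01331, so 940 × 0.01331 = 12.51 mGy/h.
Stay time = 5.70 mGy ÷ 12.51 mGy/h = 0.4556 h = 27.34 min.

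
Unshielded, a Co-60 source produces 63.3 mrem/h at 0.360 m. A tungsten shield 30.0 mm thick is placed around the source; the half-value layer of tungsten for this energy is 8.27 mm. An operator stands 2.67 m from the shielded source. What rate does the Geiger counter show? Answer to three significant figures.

0.0931 mrem/h

Distance alone: 63.3 × (0.360/2.67)² = 63.3 × 0.01818 = 1.151 mrem/h.
Shield: 30.0/8.27 = 3.628 half-value layers → attenuation 2^(−3.628) = 0.08088.
Combined: 1.151 × 0.08088 = 0.09309 mrem/h.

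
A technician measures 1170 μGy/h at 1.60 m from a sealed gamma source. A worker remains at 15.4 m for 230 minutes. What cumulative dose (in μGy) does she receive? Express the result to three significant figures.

48.4 μGy

By the inverse-square law, rate at 15.4 m:
(1.60/15.4)² = 0.01079, so 1170 × 0.01079 = 12.62 μGy/h.
Dose = rate × time = 12.62 μGy/h × 3.833 h = 48.37 μGy.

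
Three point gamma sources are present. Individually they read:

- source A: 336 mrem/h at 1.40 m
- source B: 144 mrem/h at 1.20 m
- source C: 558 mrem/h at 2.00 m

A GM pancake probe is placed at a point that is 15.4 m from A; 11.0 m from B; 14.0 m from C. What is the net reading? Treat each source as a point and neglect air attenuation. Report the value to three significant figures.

15.9 mrem/h

By superposition, sum each source's inverse-square contribution:
A: 336 × (1.40/15.4)² = 2.777 mrem/h
B: 144 × (1.20/11.0)² = 1.714 mrem/h
C: 558 × (2.00/14.0)² = 11.39 mrem/h
Total = 2.777 + 1.714 + 11.39 = 15.88 mrem/h.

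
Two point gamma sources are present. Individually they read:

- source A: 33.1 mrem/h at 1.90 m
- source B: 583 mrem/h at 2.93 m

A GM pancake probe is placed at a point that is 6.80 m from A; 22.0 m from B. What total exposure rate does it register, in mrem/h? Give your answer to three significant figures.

12.9 mrem/h

Each source contributes Iᵢ·(dᵢ/rᵢ)²; contributions add.
A: 33.1 × (1.90/6.80)² = 2.584 mrem/h
B: 583 × (2.93/22.0)² = 10.34 mrem/h
Total = 2.584 + 10.34 = 12.92 mrem/h.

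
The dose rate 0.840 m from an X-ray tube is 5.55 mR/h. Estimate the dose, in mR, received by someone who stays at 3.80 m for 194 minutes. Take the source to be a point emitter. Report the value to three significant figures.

Applying the 1/r² law, rate at 3.80 m:
5.55 × (0.840/3.80)² = 5.55 × 0.04886 = 0.2712 mR/h.
Dose = rate × time = 0.2712 mR/h × 3.233 h = 0.8768 mR.

0.877 mR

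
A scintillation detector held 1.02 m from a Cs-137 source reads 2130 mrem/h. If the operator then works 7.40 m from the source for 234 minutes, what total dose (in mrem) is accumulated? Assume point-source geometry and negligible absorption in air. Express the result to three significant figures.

By the inverse-square law, rate at 7.40 m:
2130 × (1.02/7.40)² = 2130 × 0.01900 = 40.47 mrem/h.
Dose = rate × time = 40.47 mrem/h × 3.900 h = 157.8 mrem.

158 mrem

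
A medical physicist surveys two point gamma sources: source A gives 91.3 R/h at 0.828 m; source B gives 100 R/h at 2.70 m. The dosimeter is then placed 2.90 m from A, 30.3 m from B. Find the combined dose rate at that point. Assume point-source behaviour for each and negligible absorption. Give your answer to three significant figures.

Each source contributes Iᵢ·(dᵢ/rᵢ)²; contributions add.
A: 91.3 × (0.828/2.90)² = 7.443 R/h
B: 100 × (2.70/30.3)² = 0.7940 R/h
Total = 7.443 + 0.7940 = 8.237 R/h.

8.24 R/h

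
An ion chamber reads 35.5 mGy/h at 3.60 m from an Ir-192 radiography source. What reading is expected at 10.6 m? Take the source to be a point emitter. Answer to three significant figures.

4.09 mGy/h

Intensity scales as (d₁/d₂)², so the rate at 10.6 m is
(3.60/10.6)² = 0.1153, so 35.5 × 0.1153 = 4.093 mGy/h.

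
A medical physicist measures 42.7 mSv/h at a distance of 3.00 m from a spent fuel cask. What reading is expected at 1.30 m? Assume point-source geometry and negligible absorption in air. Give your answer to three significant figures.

227 mSv/h

By the inverse-square law, the rate at 1.30 m is
42.7 × (3.00/1.30)² = 42.7 × 5.325 = 227.4 mSv/h.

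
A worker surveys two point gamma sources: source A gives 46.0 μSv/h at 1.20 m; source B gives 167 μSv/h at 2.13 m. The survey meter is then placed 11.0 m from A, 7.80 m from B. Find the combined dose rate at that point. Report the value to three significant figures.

Each source contributes Iᵢ·(dᵢ/rᵢ)²; contributions add.
A: 46.0 × (1.20/11.0)² = 0.5474 μSv/h
B: 167 × (2.13/7.80)² = 12.45 μSv/h
Total = 0.5474 + 12.45 = 13.00 μSv/h.

13.0 μSv/h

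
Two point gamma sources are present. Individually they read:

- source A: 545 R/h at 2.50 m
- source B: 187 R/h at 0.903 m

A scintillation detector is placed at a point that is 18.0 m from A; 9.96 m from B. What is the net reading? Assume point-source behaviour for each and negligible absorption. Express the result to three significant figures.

12.1 R/h

Each source contributes Iᵢ·(dᵢ/rᵢ)²; contributions add.
A: 545 × (2.50/18.0)² = 10.51 R/h
B: 187 × (0.903/9.96)² = 1.537 R/h
Total = 10.51 + 1.537 = 12.05 R/h.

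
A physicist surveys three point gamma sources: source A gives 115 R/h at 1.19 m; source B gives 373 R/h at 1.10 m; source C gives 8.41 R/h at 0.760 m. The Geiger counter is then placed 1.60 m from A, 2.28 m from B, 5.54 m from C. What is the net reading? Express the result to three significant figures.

151 R/h

By superposition, sum each source's inverse-square contribution:
A: 115 × (1.19/1.60)² = 63.61 R/h
B: 373 × (1.10/2.28)² = 86.82 R/h
C: 8.41 × (0.760/5.54)² = 0.1583 R/h
Total = 63.61 + 86.82 + 0.1583 = 150.6 R/h.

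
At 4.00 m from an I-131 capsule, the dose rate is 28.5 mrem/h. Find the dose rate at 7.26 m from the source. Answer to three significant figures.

8.65 mrem/h

Since intensity falls as 1/r², the rate at 7.26 m is
28.5 × (4.00/7.26)² = 28.5 × 0.3036 = 8.653 mrem/h.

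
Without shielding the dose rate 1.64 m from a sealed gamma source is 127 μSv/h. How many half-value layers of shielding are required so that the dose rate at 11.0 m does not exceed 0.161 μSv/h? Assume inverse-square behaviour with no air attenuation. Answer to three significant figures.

4.13 half-value layers

At 11.0 m, distance alone gives (1.64/11.0)² = 0.02223, so 127 × 0.02223 = 2.823 μSv/h.
Further attenuation needed: 2.823/0.161 = 17.53.
n = log₂(17.53) = 4.132 half-value layers.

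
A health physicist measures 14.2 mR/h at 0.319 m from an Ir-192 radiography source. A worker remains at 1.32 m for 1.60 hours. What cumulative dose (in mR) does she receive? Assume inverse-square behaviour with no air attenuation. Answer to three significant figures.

1.33 mR

Intensity scales as (d₁/d₂)², so rate at 1.32 m:
(0.319/1.32)² = 0.05840, so 14.2 × 0.05840 = 0.8293 mR/h.
Dose = rate × time = 0.8293 mR/h × 1.600 h = 1.327 mR.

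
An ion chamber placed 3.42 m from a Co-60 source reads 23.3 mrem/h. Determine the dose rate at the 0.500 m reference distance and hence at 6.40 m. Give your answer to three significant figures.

1090 mrem/h; 6.65 mrem/h

Using I₁d₁² = I₂d₂²,
At 0.500 m: 23.3 × (3.42/0.500)² = 23.3 × 46.79 = 1090 mrem/h
At 6.40 m: (0.500/6.40)² = 0.006104, so 1090 × 0.006104 = 6.653 mrem/h.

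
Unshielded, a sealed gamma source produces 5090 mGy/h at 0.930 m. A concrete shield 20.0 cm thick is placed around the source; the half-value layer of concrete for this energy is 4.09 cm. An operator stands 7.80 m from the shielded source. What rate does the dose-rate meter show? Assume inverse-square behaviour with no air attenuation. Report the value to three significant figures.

2.44 mGy/h

Distance alone: (0.930/7.80)² = 0.01422, so 5090 × 0.01422 = 72.38 mGy/h.
Shield: 20.0/4.09 = 4.890 half-value layers → attenuation 2^(−4.890) = 0.03373.
Combined: 72.38 × 0.03373 = 2.441 mGy/h.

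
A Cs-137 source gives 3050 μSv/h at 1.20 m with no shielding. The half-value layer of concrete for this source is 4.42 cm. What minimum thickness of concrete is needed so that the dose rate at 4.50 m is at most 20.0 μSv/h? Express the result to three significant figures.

At 4.50 m, distance alone gives (1.20/4.50)² = 0.07111, so 3050 × 0.07111 = 216.9 μSv/h.
Further attenuation needed: 216.9/20.0 = 10.85.
n = log₂(10.85) = 3.440 half-value layers.
Thickness = 3.440 × 4.42 cm = 15.20 cm.

15.2 cm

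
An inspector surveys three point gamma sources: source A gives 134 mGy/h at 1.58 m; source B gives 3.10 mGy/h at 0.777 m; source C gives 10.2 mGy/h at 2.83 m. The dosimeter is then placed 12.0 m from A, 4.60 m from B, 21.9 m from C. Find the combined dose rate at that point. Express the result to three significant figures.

2.58 mGy/h

By superposition, sum each source's inverse-square contribution:
A: 134 × (1.58/12.0)² = 2.323 mGy/h
B: 3.10 × (0.777/4.60)² = 0.08845 mGy/h
C: 10.2 × (2.83/21.9)² = 0.1703 mGy/h
Total = 2.323 + 0.08845 + 0.1703 = 2.582 mGy/h.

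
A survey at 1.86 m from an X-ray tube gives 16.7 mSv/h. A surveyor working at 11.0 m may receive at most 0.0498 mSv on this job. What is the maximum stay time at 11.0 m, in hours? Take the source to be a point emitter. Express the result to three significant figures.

Intensity scales as (d₁/d₂)², so rate at 11.0 m:
16.7 × (1.86/11.0)² = 16.7 × 0.02859 = 0.4775 mSv/h.
Stay time = 0.0498 mSv ÷ 0.4775 mSv/h = 0.1043 h.

0.104 h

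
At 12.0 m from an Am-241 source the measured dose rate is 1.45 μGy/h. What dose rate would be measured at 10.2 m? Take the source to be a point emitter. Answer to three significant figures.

2.01 μGy/h

Applying the 1/r² law, scaling from 12.0 m to 10.2 m:
(12.0/10.2)² = 1.384, so 1.45 × 1.384 = 2.007 μGy/h.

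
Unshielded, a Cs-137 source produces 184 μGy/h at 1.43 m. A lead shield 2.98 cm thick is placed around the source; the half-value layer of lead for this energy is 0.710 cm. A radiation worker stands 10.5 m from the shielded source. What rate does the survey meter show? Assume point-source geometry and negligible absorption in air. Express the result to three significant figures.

0.186 μGy/h

Distance alone: (1.43/10.5)² = 0.01855, so 184 × 0.01855 = 3.413 μGy/h.
Shield: 2.98/0.710 = 4.197 half-value layers → attenuation 2^(−4.197) = 0.05452.
Combined: 3.413 × 0.05452 = 0.1861 μGy/h.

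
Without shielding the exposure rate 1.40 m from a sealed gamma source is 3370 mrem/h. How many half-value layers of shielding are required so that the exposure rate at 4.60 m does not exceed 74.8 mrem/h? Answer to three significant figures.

2.06 half-value layers

At 4.60 m, distance alone gives 3370 × (1.40/4.60)² = 3370 × 0.09263 = 312.2 mrem/h.
Further attenuation needed: 312.2/74.8 = 4.174.
n = log₂(4.174) = 2.061 half-value layers.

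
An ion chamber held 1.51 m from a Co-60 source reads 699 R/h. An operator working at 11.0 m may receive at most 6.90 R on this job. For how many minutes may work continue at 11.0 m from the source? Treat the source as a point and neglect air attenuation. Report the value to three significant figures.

Using I₁d₁² = I₂d₂², rate at 11.0 m:
699 × (1.51/11.0)² = 699 × 0.01884 = 13.17 R/h.
Stay time = 6.90 R ÷ 13.17 R/h = 0.5239 h = 31.43 min.

31.4 min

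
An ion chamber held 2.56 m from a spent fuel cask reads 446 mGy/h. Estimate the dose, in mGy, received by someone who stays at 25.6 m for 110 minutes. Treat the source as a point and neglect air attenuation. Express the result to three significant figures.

8.18 mGy

Applying the 1/r² law, rate at 25.6 m:
(2.56/25.6)² = 0.01000, so 446 × 0.01000 = 4.460 mGy/h.
Dose = rate × time = 4.460 mGy/h × 1.833 h = 8.175 mGy.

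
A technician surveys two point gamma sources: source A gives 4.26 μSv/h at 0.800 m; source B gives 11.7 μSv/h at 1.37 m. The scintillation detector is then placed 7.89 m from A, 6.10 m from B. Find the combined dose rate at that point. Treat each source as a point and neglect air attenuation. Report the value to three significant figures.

Each source contributes Iᵢ·(dᵢ/rᵢ)²; contributions add.
A: 4.26 × (0.800/7.89)² = 0.04380 μSv/h
B: 11.7 × (1.37/6.10)² = 0.5902 μSv/h
Total = 0.04380 + 0.5902 = 0.6340 μSv/h.

0.634 μSv/h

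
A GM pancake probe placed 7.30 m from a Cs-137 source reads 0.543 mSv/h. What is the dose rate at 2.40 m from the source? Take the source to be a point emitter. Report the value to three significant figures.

5.02 mSv/h

Using I₁d₁² = I₂d₂², scaling from 7.30 m to 2.40 m:
0.543 × (7.30/2.40)² = 0.543 × 9.252 = 5.024 mSv/h.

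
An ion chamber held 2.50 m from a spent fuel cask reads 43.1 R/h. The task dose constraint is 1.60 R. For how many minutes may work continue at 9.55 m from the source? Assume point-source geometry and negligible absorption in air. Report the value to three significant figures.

Applying the 1/r² law, rate at 9.55 m:
43.1 × (2.50/9.55)² = 43.1 × 0.06853 = 2.954 R/h.
Stay time = 1.60 R ÷ 2.954 R/h = 0.5416 h = 32.50 min.

32.5 min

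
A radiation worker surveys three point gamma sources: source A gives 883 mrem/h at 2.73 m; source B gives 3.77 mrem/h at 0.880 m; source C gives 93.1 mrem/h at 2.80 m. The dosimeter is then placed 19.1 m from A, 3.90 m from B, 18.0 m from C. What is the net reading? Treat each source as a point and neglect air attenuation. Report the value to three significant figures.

By superposition, sum each source's inverse-square contribution:
A: 883 × (2.73/19.1)² = 18.04 mrem/h
B: 3.77 × (0.880/3.90)² = 0.1919 mrem/h
C: 93.1 × (2.80/18.0)² = 2.253 mrem/h
Total = 18.04 + 0.1919 + 2.253 = 20.48 mrem/h.

20.5 mrem/h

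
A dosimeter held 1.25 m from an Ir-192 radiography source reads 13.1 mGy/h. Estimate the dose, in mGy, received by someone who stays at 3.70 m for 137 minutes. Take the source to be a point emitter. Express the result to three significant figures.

Applying the 1/r² law, rate at 3.70 m:
13.1 × (1.25/3.70)² = 13.1 × 0.1141 = 1.495 mGy/h.
Dose = rate × time = 1.495 mGy/h × 2.283 h = 3.413 mGy.

3.41 mGy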